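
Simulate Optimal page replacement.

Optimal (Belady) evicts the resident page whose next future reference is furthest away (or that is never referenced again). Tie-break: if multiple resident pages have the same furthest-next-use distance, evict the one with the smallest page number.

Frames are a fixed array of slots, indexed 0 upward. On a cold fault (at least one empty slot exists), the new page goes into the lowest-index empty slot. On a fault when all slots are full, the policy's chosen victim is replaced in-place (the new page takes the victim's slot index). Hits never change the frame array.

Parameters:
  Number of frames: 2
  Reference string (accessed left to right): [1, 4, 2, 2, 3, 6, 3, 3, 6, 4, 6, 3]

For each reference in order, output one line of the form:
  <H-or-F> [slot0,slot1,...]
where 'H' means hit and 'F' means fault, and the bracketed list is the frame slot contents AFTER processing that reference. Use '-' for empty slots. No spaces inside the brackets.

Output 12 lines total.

F [1,-]
F [1,4]
F [2,4]
H [2,4]
F [3,4]
F [3,6]
H [3,6]
H [3,6]
H [3,6]
F [4,6]
H [4,6]
F [3,6]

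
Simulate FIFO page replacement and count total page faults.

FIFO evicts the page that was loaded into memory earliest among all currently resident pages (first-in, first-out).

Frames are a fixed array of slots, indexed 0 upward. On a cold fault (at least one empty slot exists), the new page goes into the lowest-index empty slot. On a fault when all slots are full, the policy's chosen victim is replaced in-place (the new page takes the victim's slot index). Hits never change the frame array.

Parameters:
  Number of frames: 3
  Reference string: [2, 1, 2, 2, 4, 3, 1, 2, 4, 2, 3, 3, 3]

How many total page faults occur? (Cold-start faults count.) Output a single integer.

Answer: 5

Derivation:
Step 0: ref 2 → FAULT, frames=[2,-,-]
Step 1: ref 1 → FAULT, frames=[2,1,-]
Step 2: ref 2 → HIT, frames=[2,1,-]
Step 3: ref 2 → HIT, frames=[2,1,-]
Step 4: ref 4 → FAULT, frames=[2,1,4]
Step 5: ref 3 → FAULT (evict 2), frames=[3,1,4]
Step 6: ref 1 → HIT, frames=[3,1,4]
Step 7: ref 2 → FAULT (evict 1), frames=[3,2,4]
Step 8: ref 4 → HIT, frames=[3,2,4]
Step 9: ref 2 → HIT, frames=[3,2,4]
Step 10: ref 3 → HIT, frames=[3,2,4]
Step 11: ref 3 → HIT, frames=[3,2,4]
Step 12: ref 3 → HIT, frames=[3,2,4]
Total faults: 5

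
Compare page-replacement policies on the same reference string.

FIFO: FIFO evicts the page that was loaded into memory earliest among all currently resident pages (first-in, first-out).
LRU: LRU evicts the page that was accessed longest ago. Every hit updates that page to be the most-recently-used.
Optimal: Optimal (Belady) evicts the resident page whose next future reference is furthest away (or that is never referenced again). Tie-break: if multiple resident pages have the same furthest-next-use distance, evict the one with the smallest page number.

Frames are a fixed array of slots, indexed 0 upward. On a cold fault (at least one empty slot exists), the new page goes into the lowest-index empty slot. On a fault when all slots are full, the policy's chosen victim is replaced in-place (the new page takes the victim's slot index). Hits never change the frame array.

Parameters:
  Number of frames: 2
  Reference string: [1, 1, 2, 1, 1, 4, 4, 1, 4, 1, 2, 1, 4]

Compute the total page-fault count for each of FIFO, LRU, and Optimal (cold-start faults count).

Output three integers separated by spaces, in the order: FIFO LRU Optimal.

--- FIFO ---
  step 0: ref 1 -> FAULT, frames=[1,-] (faults so far: 1)
  step 1: ref 1 -> HIT, frames=[1,-] (faults so far: 1)
  step 2: ref 2 -> FAULT, frames=[1,2] (faults so far: 2)
  step 3: ref 1 -> HIT, frames=[1,2] (faults so far: 2)
  step 4: ref 1 -> HIT, frames=[1,2] (faults so far: 2)
  step 5: ref 4 -> FAULT, evict 1, frames=[4,2] (faults so far: 3)
  step 6: ref 4 -> HIT, frames=[4,2] (faults so far: 3)
  step 7: ref 1 -> FAULT, evict 2, frames=[4,1] (faults so far: 4)
  step 8: ref 4 -> HIT, frames=[4,1] (faults so far: 4)
  step 9: ref 1 -> HIT, frames=[4,1] (faults so far: 4)
  step 10: ref 2 -> FAULT, evict 4, frames=[2,1] (faults so far: 5)
  step 11: ref 1 -> HIT, frames=[2,1] (faults so far: 5)
  step 12: ref 4 -> FAULT, evict 1, frames=[2,4] (faults so far: 6)
  FIFO total faults: 6
--- LRU ---
  step 0: ref 1 -> FAULT, frames=[1,-] (faults so far: 1)
  step 1: ref 1 -> HIT, frames=[1,-] (faults so far: 1)
  step 2: ref 2 -> FAULT, frames=[1,2] (faults so far: 2)
  step 3: ref 1 -> HIT, frames=[1,2] (faults so far: 2)
  step 4: ref 1 -> HIT, frames=[1,2] (faults so far: 2)
  step 5: ref 4 -> FAULT, evict 2, frames=[1,4] (faults so far: 3)
  step 6: ref 4 -> HIT, frames=[1,4] (faults so far: 3)
  step 7: ref 1 -> HIT, frames=[1,4] (faults so far: 3)
  step 8: ref 4 -> HIT, frames=[1,4] (faults so far: 3)
  step 9: ref 1 -> HIT, frames=[1,4] (faults so far: 3)
  step 10: ref 2 -> FAULT, evict 4, frames=[1,2] (faults so far: 4)
  step 11: ref 1 -> HIT, frames=[1,2] (faults so far: 4)
  step 12: ref 4 -> FAULT, evict 2, frames=[1,4] (faults so far: 5)
  LRU total faults: 5
--- Optimal ---
  step 0: ref 1 -> FAULT, frames=[1,-] (faults so far: 1)
  step 1: ref 1 -> HIT, frames=[1,-] (faults so far: 1)
  step 2: ref 2 -> FAULT, frames=[1,2] (faults so far: 2)
  step 3: ref 1 -> HIT, frames=[1,2] (faults so far: 2)
  step 4: ref 1 -> HIT, frames=[1,2] (faults so far: 2)
  step 5: ref 4 -> FAULT, evict 2, frames=[1,4] (faults so far: 3)
  step 6: ref 4 -> HIT, frames=[1,4] (faults so far: 3)
  step 7: ref 1 -> HIT, frames=[1,4] (faults so far: 3)
  step 8: ref 4 -> HIT, frames=[1,4] (faults so far: 3)
  step 9: ref 1 -> HIT, frames=[1,4] (faults so far: 3)
  step 10: ref 2 -> FAULT, evict 4, frames=[1,2] (faults so far: 4)
  step 11: ref 1 -> HIT, frames=[1,2] (faults so far: 4)
  step 12: ref 4 -> FAULT, evict 1, frames=[4,2] (faults so far: 5)
  Optimal total faults: 5

Answer: 6 5 5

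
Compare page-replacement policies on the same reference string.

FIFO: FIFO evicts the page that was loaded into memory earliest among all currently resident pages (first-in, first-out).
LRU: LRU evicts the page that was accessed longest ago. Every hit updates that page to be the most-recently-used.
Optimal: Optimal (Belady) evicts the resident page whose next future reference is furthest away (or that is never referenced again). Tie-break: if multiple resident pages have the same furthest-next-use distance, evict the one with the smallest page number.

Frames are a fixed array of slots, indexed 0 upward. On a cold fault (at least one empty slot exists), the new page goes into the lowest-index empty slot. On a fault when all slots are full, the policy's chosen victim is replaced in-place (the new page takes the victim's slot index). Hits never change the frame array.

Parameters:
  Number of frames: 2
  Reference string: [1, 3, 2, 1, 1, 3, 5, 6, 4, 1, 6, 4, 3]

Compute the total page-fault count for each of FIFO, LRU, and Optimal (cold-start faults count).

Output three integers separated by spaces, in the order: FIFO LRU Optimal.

--- FIFO ---
  step 0: ref 1 -> FAULT, frames=[1,-] (faults so far: 1)
  step 1: ref 3 -> FAULT, frames=[1,3] (faults so far: 2)
  step 2: ref 2 -> FAULT, evict 1, frames=[2,3] (faults so far: 3)
  step 3: ref 1 -> FAULT, evict 3, frames=[2,1] (faults so far: 4)
  step 4: ref 1 -> HIT, frames=[2,1] (faults so far: 4)
  step 5: ref 3 -> FAULT, evict 2, frames=[3,1] (faults so far: 5)
  step 6: ref 5 -> FAULT, evict 1, frames=[3,5] (faults so far: 6)
  step 7: ref 6 -> FAULT, evict 3, frames=[6,5] (faults so far: 7)
  step 8: ref 4 -> FAULT, evict 5, frames=[6,4] (faults so far: 8)
  step 9: ref 1 -> FAULT, evict 6, frames=[1,4] (faults so far: 9)
  step 10: ref 6 -> FAULT, evict 4, frames=[1,6] (faults so far: 10)
  step 11: ref 4 -> FAULT, evict 1, frames=[4,6] (faults so far: 11)
  step 12: ref 3 -> FAULT, evict 6, frames=[4,3] (faults so far: 12)
  FIFO total faults: 12
--- LRU ---
  step 0: ref 1 -> FAULT, frames=[1,-] (faults so far: 1)
  step 1: ref 3 -> FAULT, frames=[1,3] (faults so far: 2)
  step 2: ref 2 -> FAULT, evict 1, frames=[2,3] (faults so far: 3)
  step 3: ref 1 -> FAULT, evict 3, frames=[2,1] (faults so far: 4)
  step 4: ref 1 -> HIT, frames=[2,1] (faults so far: 4)
  step 5: ref 3 -> FAULT, evict 2, frames=[3,1] (faults so far: 5)
  step 6: ref 5 -> FAULT, evict 1, frames=[3,5] (faults so far: 6)
  step 7: ref 6 -> FAULT, evict 3, frames=[6,5] (faults so far: 7)
  step 8: ref 4 -> FAULT, evict 5, frames=[6,4] (faults so far: 8)
  step 9: ref 1 -> FAULT, evict 6, frames=[1,4] (faults so far: 9)
  step 10: ref 6 -> FAULT, evict 4, frames=[1,6] (faults so far: 10)
  step 11: ref 4 -> FAULT, evict 1, frames=[4,6] (faults so far: 11)
  step 12: ref 3 -> FAULT, evict 6, frames=[4,3] (faults so far: 12)
  LRU total faults: 12
--- Optimal ---
  step 0: ref 1 -> FAULT, frames=[1,-] (faults so far: 1)
  step 1: ref 3 -> FAULT, frames=[1,3] (faults so far: 2)
  step 2: ref 2 -> FAULT, evict 3, frames=[1,2] (faults so far: 3)
  step 3: ref 1 -> HIT, frames=[1,2] (faults so far: 3)
  step 4: ref 1 -> HIT, frames=[1,2] (faults so far: 3)
  step 5: ref 3 -> FAULT, evict 2, frames=[1,3] (faults so far: 4)
  step 6: ref 5 -> FAULT, evict 3, frames=[1,5] (faults so far: 5)
  step 7: ref 6 -> FAULT, evict 5, frames=[1,6] (faults so far: 6)
  step 8: ref 4 -> FAULT, evict 6, frames=[1,4] (faults so far: 7)
  step 9: ref 1 -> HIT, frames=[1,4] (faults so far: 7)
  step 10: ref 6 -> FAULT, evict 1, frames=[6,4] (faults so far: 8)
  step 11: ref 4 -> HIT, frames=[6,4] (faults so far: 8)
  step 12: ref 3 -> FAULT, evict 4, frames=[6,3] (faults so far: 9)
  Optimal total faults: 9

Answer: 12 12 9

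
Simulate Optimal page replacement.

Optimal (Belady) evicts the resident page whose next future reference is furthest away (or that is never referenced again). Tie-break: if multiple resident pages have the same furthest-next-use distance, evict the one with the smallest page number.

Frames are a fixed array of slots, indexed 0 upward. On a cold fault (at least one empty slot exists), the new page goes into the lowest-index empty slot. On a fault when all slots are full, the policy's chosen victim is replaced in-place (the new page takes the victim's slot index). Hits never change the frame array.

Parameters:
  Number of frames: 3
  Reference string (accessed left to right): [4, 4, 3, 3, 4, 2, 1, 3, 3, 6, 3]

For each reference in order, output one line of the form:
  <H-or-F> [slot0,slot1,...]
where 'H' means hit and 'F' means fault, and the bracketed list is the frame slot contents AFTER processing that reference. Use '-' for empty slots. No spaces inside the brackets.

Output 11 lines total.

F [4,-,-]
H [4,-,-]
F [4,3,-]
H [4,3,-]
H [4,3,-]
F [4,3,2]
F [4,3,1]
H [4,3,1]
H [4,3,1]
F [4,3,6]
H [4,3,6]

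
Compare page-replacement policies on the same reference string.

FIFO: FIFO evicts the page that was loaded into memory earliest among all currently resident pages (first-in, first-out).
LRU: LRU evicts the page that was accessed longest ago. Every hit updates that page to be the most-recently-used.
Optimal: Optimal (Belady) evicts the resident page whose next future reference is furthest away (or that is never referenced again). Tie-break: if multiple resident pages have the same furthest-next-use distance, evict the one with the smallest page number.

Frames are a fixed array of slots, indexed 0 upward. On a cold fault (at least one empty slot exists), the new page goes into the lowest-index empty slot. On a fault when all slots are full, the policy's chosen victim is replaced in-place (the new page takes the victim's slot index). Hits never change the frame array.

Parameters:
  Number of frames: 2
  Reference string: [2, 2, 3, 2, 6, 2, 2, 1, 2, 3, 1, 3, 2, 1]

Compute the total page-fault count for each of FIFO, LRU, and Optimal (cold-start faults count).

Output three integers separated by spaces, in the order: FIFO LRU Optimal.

--- FIFO ---
  step 0: ref 2 -> FAULT, frames=[2,-] (faults so far: 1)
  step 1: ref 2 -> HIT, frames=[2,-] (faults so far: 1)
  step 2: ref 3 -> FAULT, frames=[2,3] (faults so far: 2)
  step 3: ref 2 -> HIT, frames=[2,3] (faults so far: 2)
  step 4: ref 6 -> FAULT, evict 2, frames=[6,3] (faults so far: 3)
  step 5: ref 2 -> FAULT, evict 3, frames=[6,2] (faults so far: 4)
  step 6: ref 2 -> HIT, frames=[6,2] (faults so far: 4)
  step 7: ref 1 -> FAULT, evict 6, frames=[1,2] (faults so far: 5)
  step 8: ref 2 -> HIT, frames=[1,2] (faults so far: 5)
  step 9: ref 3 -> FAULT, evict 2, frames=[1,3] (faults so far: 6)
  step 10: ref 1 -> HIT, frames=[1,3] (faults so far: 6)
  step 11: ref 3 -> HIT, frames=[1,3] (faults so far: 6)
  step 12: ref 2 -> FAULT, evict 1, frames=[2,3] (faults so far: 7)
  step 13: ref 1 -> FAULT, evict 3, frames=[2,1] (faults so far: 8)
  FIFO total faults: 8
--- LRU ---
  step 0: ref 2 -> FAULT, frames=[2,-] (faults so far: 1)
  step 1: ref 2 -> HIT, frames=[2,-] (faults so far: 1)
  step 2: ref 3 -> FAULT, frames=[2,3] (faults so far: 2)
  step 3: ref 2 -> HIT, frames=[2,3] (faults so far: 2)
  step 4: ref 6 -> FAULT, evict 3, frames=[2,6] (faults so far: 3)
  step 5: ref 2 -> HIT, frames=[2,6] (faults so far: 3)
  step 6: ref 2 -> HIT, frames=[2,6] (faults so far: 3)
  step 7: ref 1 -> FAULT, evict 6, frames=[2,1] (faults so far: 4)
  step 8: ref 2 -> HIT, frames=[2,1] (faults so far: 4)
  step 9: ref 3 -> FAULT, evict 1, frames=[2,3] (faults so far: 5)
  step 10: ref 1 -> FAULT, evict 2, frames=[1,3] (faults so far: 6)
  step 11: ref 3 -> HIT, frames=[1,3] (faults so far: 6)
  step 12: ref 2 -> FAULT, evict 1, frames=[2,3] (faults so far: 7)
  step 13: ref 1 -> FAULT, evict 3, frames=[2,1] (faults so far: 8)
  LRU total faults: 8
--- Optimal ---
  step 0: ref 2 -> FAULT, frames=[2,-] (faults so far: 1)
  step 1: ref 2 -> HIT, frames=[2,-] (faults so far: 1)
  step 2: ref 3 -> FAULT, frames=[2,3] (faults so far: 2)
  step 3: ref 2 -> HIT, frames=[2,3] (faults so far: 2)
  step 4: ref 6 -> FAULT, evict 3, frames=[2,6] (faults so far: 3)
  step 5: ref 2 -> HIT, frames=[2,6] (faults so far: 3)
  step 6: ref 2 -> HIT, frames=[2,6] (faults so far: 3)
  step 7: ref 1 -> FAULT, evict 6, frames=[2,1] (faults so far: 4)
  step 8: ref 2 -> HIT, frames=[2,1] (faults so far: 4)
  step 9: ref 3 -> FAULT, evict 2, frames=[3,1] (faults so far: 5)
  step 10: ref 1 -> HIT, frames=[3,1] (faults so far: 5)
  step 11: ref 3 -> HIT, frames=[3,1] (faults so far: 5)
  step 12: ref 2 -> FAULT, evict 3, frames=[2,1] (faults so far: 6)
  step 13: ref 1 -> HIT, frames=[2,1] (faults so far: 6)
  Optimal total faults: 6

Answer: 8 8 6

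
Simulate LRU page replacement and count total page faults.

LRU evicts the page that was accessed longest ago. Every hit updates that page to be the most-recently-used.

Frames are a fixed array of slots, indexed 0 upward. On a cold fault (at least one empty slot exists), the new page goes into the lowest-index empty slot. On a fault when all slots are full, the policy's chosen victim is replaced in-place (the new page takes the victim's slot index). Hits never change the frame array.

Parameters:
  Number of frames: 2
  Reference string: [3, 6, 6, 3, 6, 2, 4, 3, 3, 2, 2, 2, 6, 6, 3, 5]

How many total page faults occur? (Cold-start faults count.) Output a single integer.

Answer: 9

Derivation:
Step 0: ref 3 → FAULT, frames=[3,-]
Step 1: ref 6 → FAULT, frames=[3,6]
Step 2: ref 6 → HIT, frames=[3,6]
Step 3: ref 3 → HIT, frames=[3,6]
Step 4: ref 6 → HIT, frames=[3,6]
Step 5: ref 2 → FAULT (evict 3), frames=[2,6]
Step 6: ref 4 → FAULT (evict 6), frames=[2,4]
Step 7: ref 3 → FAULT (evict 2), frames=[3,4]
Step 8: ref 3 → HIT, frames=[3,4]
Step 9: ref 2 → FAULT (evict 4), frames=[3,2]
Step 10: ref 2 → HIT, frames=[3,2]
Step 11: ref 2 → HIT, frames=[3,2]
Step 12: ref 6 → FAULT (evict 3), frames=[6,2]
Step 13: ref 6 → HIT, frames=[6,2]
Step 14: ref 3 → FAULT (evict 2), frames=[6,3]
Step 15: ref 5 → FAULT (evict 6), frames=[5,3]
Total faults: 9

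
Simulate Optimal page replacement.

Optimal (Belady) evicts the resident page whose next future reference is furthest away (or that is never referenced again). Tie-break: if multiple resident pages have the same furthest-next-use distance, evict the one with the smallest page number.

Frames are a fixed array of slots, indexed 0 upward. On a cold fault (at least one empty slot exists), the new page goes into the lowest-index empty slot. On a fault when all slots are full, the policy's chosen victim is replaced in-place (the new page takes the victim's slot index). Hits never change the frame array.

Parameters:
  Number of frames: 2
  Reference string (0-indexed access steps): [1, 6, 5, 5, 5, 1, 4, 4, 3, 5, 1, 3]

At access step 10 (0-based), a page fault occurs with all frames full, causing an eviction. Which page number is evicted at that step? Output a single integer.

Answer: 5

Derivation:
Step 0: ref 1 -> FAULT, frames=[1,-]
Step 1: ref 6 -> FAULT, frames=[1,6]
Step 2: ref 5 -> FAULT, evict 6, frames=[1,5]
Step 3: ref 5 -> HIT, frames=[1,5]
Step 4: ref 5 -> HIT, frames=[1,5]
Step 5: ref 1 -> HIT, frames=[1,5]
Step 6: ref 4 -> FAULT, evict 1, frames=[4,5]
Step 7: ref 4 -> HIT, frames=[4,5]
Step 8: ref 3 -> FAULT, evict 4, frames=[3,5]
Step 9: ref 5 -> HIT, frames=[3,5]
Step 10: ref 1 -> FAULT, evict 5, frames=[3,1]
At step 10: evicted page 5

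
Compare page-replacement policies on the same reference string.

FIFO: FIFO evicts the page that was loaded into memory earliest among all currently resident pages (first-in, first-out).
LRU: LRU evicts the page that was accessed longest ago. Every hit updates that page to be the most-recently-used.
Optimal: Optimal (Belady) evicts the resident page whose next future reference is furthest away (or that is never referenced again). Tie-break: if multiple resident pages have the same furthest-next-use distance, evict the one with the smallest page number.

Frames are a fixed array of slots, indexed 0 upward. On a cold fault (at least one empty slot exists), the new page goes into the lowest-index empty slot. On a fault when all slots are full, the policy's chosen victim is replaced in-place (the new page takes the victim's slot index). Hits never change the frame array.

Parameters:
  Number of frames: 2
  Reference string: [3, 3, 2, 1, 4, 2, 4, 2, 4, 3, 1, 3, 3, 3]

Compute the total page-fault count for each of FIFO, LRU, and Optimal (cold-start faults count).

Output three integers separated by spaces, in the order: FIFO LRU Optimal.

Answer: 7 7 6

Derivation:
--- FIFO ---
  step 0: ref 3 -> FAULT, frames=[3,-] (faults so far: 1)
  step 1: ref 3 -> HIT, frames=[3,-] (faults so far: 1)
  step 2: ref 2 -> FAULT, frames=[3,2] (faults so far: 2)
  step 3: ref 1 -> FAULT, evict 3, frames=[1,2] (faults so far: 3)
  step 4: ref 4 -> FAULT, evict 2, frames=[1,4] (faults so far: 4)
  step 5: ref 2 -> FAULT, evict 1, frames=[2,4] (faults so far: 5)
  step 6: ref 4 -> HIT, frames=[2,4] (faults so far: 5)
  step 7: ref 2 -> HIT, frames=[2,4] (faults so far: 5)
  step 8: ref 4 -> HIT, frames=[2,4] (faults so far: 5)
  step 9: ref 3 -> FAULT, evict 4, frames=[2,3] (faults so far: 6)
  step 10: ref 1 -> FAULT, evict 2, frames=[1,3] (faults so far: 7)
  step 11: ref 3 -> HIT, frames=[1,3] (faults so far: 7)
  step 12: ref 3 -> HIT, frames=[1,3] (faults so far: 7)
  step 13: ref 3 -> HIT, frames=[1,3] (faults so far: 7)
  FIFO total faults: 7
--- LRU ---
  step 0: ref 3 -> FAULT, frames=[3,-] (faults so far: 1)
  step 1: ref 3 -> HIT, frames=[3,-] (faults so far: 1)
  step 2: ref 2 -> FAULT, frames=[3,2] (faults so far: 2)
  step 3: ref 1 -> FAULT, evict 3, frames=[1,2] (faults so far: 3)
  step 4: ref 4 -> FAULT, evict 2, frames=[1,4] (faults so far: 4)
  step 5: ref 2 -> FAULT, evict 1, frames=[2,4] (faults so far: 5)
  step 6: ref 4 -> HIT, frames=[2,4] (faults so far: 5)
  step 7: ref 2 -> HIT, frames=[2,4] (faults so far: 5)
  step 8: ref 4 -> HIT, frames=[2,4] (faults so far: 5)
  step 9: ref 3 -> FAULT, evict 2, frames=[3,4] (faults so far: 6)
  step 10: ref 1 -> FAULT, evict 4, frames=[3,1] (faults so far: 7)
  step 11: ref 3 -> HIT, frames=[3,1] (faults so far: 7)
  step 12: ref 3 -> HIT, frames=[3,1] (faults so far: 7)
  step 13: ref 3 -> HIT, frames=[3,1] (faults so far: 7)
  LRU total faults: 7
--- Optimal ---
  step 0: ref 3 -> FAULT, frames=[3,-] (faults so far: 1)
  step 1: ref 3 -> HIT, frames=[3,-] (faults so far: 1)
  step 2: ref 2 -> FAULT, frames=[3,2] (faults so far: 2)
  step 3: ref 1 -> FAULT, evict 3, frames=[1,2] (faults so far: 3)
  step 4: ref 4 -> FAULT, evict 1, frames=[4,2] (faults so far: 4)
  step 5: ref 2 -> HIT, frames=[4,2] (faults so far: 4)
  step 6: ref 4 -> HIT, frames=[4,2] (faults so far: 4)
  step 7: ref 2 -> HIT, frames=[4,2] (faults so far: 4)
  step 8: ref 4 -> HIT, frames=[4,2] (faults so far: 4)
  step 9: ref 3 -> FAULT, evict 2, frames=[4,3] (faults so far: 5)
  step 10: ref 1 -> FAULT, evict 4, frames=[1,3] (faults so far: 6)
  step 11: ref 3 -> HIT, frames=[1,3] (faults so far: 6)
  step 12: ref 3 -> HIT, frames=[1,3] (faults so far: 6)
  step 13: ref 3 -> HIT, frames=[1,3] (faults so far: 6)
  Optimal total faults: 6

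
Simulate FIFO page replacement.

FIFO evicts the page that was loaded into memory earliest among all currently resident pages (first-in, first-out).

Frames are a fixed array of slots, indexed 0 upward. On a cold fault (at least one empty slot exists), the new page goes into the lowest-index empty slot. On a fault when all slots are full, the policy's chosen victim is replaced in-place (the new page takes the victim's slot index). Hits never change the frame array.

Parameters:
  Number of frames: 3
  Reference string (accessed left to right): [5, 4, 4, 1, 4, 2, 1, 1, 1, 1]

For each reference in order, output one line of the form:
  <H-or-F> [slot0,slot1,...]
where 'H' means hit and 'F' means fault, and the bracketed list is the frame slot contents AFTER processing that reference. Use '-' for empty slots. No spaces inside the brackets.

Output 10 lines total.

F [5,-,-]
F [5,4,-]
H [5,4,-]
F [5,4,1]
H [5,4,1]
F [2,4,1]
H [2,4,1]
H [2,4,1]
H [2,4,1]
H [2,4,1]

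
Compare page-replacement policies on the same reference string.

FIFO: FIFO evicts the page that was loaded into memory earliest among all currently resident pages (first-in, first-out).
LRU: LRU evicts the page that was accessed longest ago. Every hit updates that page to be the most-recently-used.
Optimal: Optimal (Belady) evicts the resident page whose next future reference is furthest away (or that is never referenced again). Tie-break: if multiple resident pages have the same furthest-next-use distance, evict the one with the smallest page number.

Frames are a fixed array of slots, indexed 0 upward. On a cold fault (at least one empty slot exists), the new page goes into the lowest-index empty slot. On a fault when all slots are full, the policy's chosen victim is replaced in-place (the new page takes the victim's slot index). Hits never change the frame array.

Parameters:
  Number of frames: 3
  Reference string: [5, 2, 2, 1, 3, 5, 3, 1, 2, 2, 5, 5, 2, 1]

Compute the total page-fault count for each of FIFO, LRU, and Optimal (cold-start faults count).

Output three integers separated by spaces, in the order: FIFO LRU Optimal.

--- FIFO ---
  step 0: ref 5 -> FAULT, frames=[5,-,-] (faults so far: 1)
  step 1: ref 2 -> FAULT, frames=[5,2,-] (faults so far: 2)
  step 2: ref 2 -> HIT, frames=[5,2,-] (faults so far: 2)
  step 3: ref 1 -> FAULT, frames=[5,2,1] (faults so far: 3)
  step 4: ref 3 -> FAULT, evict 5, frames=[3,2,1] (faults so far: 4)
  step 5: ref 5 -> FAULT, evict 2, frames=[3,5,1] (faults so far: 5)
  step 6: ref 3 -> HIT, frames=[3,5,1] (faults so far: 5)
  step 7: ref 1 -> HIT, frames=[3,5,1] (faults so far: 5)
  step 8: ref 2 -> FAULT, evict 1, frames=[3,5,2] (faults so far: 6)
  step 9: ref 2 -> HIT, frames=[3,5,2] (faults so far: 6)
  step 10: ref 5 -> HIT, frames=[3,5,2] (faults so far: 6)
  step 11: ref 5 -> HIT, frames=[3,5,2] (faults so far: 6)
  step 12: ref 2 -> HIT, frames=[3,5,2] (faults so far: 6)
  step 13: ref 1 -> FAULT, evict 3, frames=[1,5,2] (faults so far: 7)
  FIFO total faults: 7
--- LRU ---
  step 0: ref 5 -> FAULT, frames=[5,-,-] (faults so far: 1)
  step 1: ref 2 -> FAULT, frames=[5,2,-] (faults so far: 2)
  step 2: ref 2 -> HIT, frames=[5,2,-] (faults so far: 2)
  step 3: ref 1 -> FAULT, frames=[5,2,1] (faults so far: 3)
  step 4: ref 3 -> FAULT, evict 5, frames=[3,2,1] (faults so far: 4)
  step 5: ref 5 -> FAULT, evict 2, frames=[3,5,1] (faults so far: 5)
  step 6: ref 3 -> HIT, frames=[3,5,1] (faults so far: 5)
  step 7: ref 1 -> HIT, frames=[3,5,1] (faults so far: 5)
  step 8: ref 2 -> FAULT, evict 5, frames=[3,2,1] (faults so far: 6)
  step 9: ref 2 -> HIT, frames=[3,2,1] (faults so far: 6)
  step 10: ref 5 -> FAULT, evict 3, frames=[5,2,1] (faults so far: 7)
  step 11: ref 5 -> HIT, frames=[5,2,1] (faults so far: 7)
  step 12: ref 2 -> HIT, frames=[5,2,1] (faults so far: 7)
  step 13: ref 1 -> HIT, frames=[5,2,1] (faults so far: 7)
  LRU total faults: 7
--- Optimal ---
  step 0: ref 5 -> FAULT, frames=[5,-,-] (faults so far: 1)
  step 1: ref 2 -> FAULT, frames=[5,2,-] (faults so far: 2)
  step 2: ref 2 -> HIT, frames=[5,2,-] (faults so far: 2)
  step 3: ref 1 -> FAULT, frames=[5,2,1] (faults so far: 3)
  step 4: ref 3 -> FAULT, evict 2, frames=[5,3,1] (faults so far: 4)
  step 5: ref 5 -> HIT, frames=[5,3,1] (faults so far: 4)
  step 6: ref 3 -> HIT, frames=[5,3,1] (faults so far: 4)
  step 7: ref 1 -> HIT, frames=[5,3,1] (faults so far: 4)
  step 8: ref 2 -> FAULT, evict 3, frames=[5,2,1] (faults so far: 5)
  step 9: ref 2 -> HIT, frames=[5,2,1] (faults so far: 5)
  step 10: ref 5 -> HIT, frames=[5,2,1] (faults so far: 5)
  step 11: ref 5 -> HIT, frames=[5,2,1] (faults so far: 5)
  step 12: ref 2 -> HIT, frames=[5,2,1] (faults so far: 5)
  step 13: ref 1 -> HIT, frames=[5,2,1] (faults so far: 5)
  Optimal total faults: 5

Answer: 7 7 5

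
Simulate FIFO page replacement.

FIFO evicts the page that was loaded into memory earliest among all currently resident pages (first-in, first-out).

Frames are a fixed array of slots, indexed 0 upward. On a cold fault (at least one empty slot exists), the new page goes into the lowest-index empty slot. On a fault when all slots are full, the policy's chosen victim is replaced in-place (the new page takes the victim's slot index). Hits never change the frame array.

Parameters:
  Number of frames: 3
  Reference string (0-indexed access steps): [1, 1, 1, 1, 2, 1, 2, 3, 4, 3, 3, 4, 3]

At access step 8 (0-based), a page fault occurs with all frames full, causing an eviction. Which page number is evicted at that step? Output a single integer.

Step 0: ref 1 -> FAULT, frames=[1,-,-]
Step 1: ref 1 -> HIT, frames=[1,-,-]
Step 2: ref 1 -> HIT, frames=[1,-,-]
Step 3: ref 1 -> HIT, frames=[1,-,-]
Step 4: ref 2 -> FAULT, frames=[1,2,-]
Step 5: ref 1 -> HIT, frames=[1,2,-]
Step 6: ref 2 -> HIT, frames=[1,2,-]
Step 7: ref 3 -> FAULT, frames=[1,2,3]
Step 8: ref 4 -> FAULT, evict 1, frames=[4,2,3]
At step 8: evicted page 1

Answer: 1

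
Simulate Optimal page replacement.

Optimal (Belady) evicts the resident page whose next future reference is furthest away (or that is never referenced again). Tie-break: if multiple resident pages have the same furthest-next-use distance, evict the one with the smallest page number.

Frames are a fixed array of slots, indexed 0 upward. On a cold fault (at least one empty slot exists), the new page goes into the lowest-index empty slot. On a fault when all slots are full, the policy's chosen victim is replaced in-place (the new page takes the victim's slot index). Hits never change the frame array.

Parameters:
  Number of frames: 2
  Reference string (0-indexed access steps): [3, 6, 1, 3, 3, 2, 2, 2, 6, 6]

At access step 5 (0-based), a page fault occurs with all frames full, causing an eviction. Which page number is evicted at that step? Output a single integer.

Answer: 1

Derivation:
Step 0: ref 3 -> FAULT, frames=[3,-]
Step 1: ref 6 -> FAULT, frames=[3,6]
Step 2: ref 1 -> FAULT, evict 6, frames=[3,1]
Step 3: ref 3 -> HIT, frames=[3,1]
Step 4: ref 3 -> HIT, frames=[3,1]
Step 5: ref 2 -> FAULT, evict 1, frames=[3,2]
At step 5: evicted page 1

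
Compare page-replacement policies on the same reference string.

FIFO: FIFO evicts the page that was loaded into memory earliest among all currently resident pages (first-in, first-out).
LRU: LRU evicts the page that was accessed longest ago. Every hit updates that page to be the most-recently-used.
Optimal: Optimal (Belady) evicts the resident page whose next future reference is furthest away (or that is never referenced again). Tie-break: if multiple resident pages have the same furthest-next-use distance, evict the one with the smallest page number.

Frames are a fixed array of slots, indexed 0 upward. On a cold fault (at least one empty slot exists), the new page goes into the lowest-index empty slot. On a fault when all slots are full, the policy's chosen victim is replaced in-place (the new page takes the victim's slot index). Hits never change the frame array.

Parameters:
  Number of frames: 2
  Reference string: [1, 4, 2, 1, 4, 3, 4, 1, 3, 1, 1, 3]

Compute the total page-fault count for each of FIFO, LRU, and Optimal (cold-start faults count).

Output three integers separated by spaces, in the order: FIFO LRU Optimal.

--- FIFO ---
  step 0: ref 1 -> FAULT, frames=[1,-] (faults so far: 1)
  step 1: ref 4 -> FAULT, frames=[1,4] (faults so far: 2)
  step 2: ref 2 -> FAULT, evict 1, frames=[2,4] (faults so far: 3)
  step 3: ref 1 -> FAULT, evict 4, frames=[2,1] (faults so far: 4)
  step 4: ref 4 -> FAULT, evict 2, frames=[4,1] (faults so far: 5)
  step 5: ref 3 -> FAULT, evict 1, frames=[4,3] (faults so far: 6)
  step 6: ref 4 -> HIT, frames=[4,3] (faults so far: 6)
  step 7: ref 1 -> FAULT, evict 4, frames=[1,3] (faults so far: 7)
  step 8: ref 3 -> HIT, frames=[1,3] (faults so far: 7)
  step 9: ref 1 -> HIT, frames=[1,3] (faults so far: 7)
  step 10: ref 1 -> HIT, frames=[1,3] (faults so far: 7)
  step 11: ref 3 -> HIT, frames=[1,3] (faults so far: 7)
  FIFO total faults: 7
--- LRU ---
  step 0: ref 1 -> FAULT, frames=[1,-] (faults so far: 1)
  step 1: ref 4 -> FAULT, frames=[1,4] (faults so far: 2)
  step 2: ref 2 -> FAULT, evict 1, frames=[2,4] (faults so far: 3)
  step 3: ref 1 -> FAULT, evict 4, frames=[2,1] (faults so far: 4)
  step 4: ref 4 -> FAULT, evict 2, frames=[4,1] (faults so far: 5)
  step 5: ref 3 -> FAULT, evict 1, frames=[4,3] (faults so far: 6)
  step 6: ref 4 -> HIT, frames=[4,3] (faults so far: 6)
  step 7: ref 1 -> FAULT, evict 3, frames=[4,1] (faults so far: 7)
  step 8: ref 3 -> FAULT, evict 4, frames=[3,1] (faults so far: 8)
  step 9: ref 1 -> HIT, frames=[3,1] (faults so far: 8)
  step 10: ref 1 -> HIT, frames=[3,1] (faults so far: 8)
  step 11: ref 3 -> HIT, frames=[3,1] (faults so far: 8)
  LRU total faults: 8
--- Optimal ---
  step 0: ref 1 -> FAULT, frames=[1,-] (faults so far: 1)
  step 1: ref 4 -> FAULT, frames=[1,4] (faults so far: 2)
  step 2: ref 2 -> FAULT, evict 4, frames=[1,2] (faults so far: 3)
  step 3: ref 1 -> HIT, frames=[1,2] (faults so far: 3)
  step 4: ref 4 -> FAULT, evict 2, frames=[1,4] (faults so far: 4)
  step 5: ref 3 -> FAULT, evict 1, frames=[3,4] (faults so far: 5)
  step 6: ref 4 -> HIT, frames=[3,4] (faults so far: 5)
  step 7: ref 1 -> FAULT, evict 4, frames=[3,1] (faults so far: 6)
  step 8: ref 3 -> HIT, frames=[3,1] (faults so far: 6)
  step 9: ref 1 -> HIT, frames=[3,1] (faults so far: 6)
  step 10: ref 1 -> HIT, frames=[3,1] (faults so far: 6)
  step 11: ref 3 -> HIT, frames=[3,1] (faults so far: 6)
  Optimal total faults: 6

Answer: 7 8 6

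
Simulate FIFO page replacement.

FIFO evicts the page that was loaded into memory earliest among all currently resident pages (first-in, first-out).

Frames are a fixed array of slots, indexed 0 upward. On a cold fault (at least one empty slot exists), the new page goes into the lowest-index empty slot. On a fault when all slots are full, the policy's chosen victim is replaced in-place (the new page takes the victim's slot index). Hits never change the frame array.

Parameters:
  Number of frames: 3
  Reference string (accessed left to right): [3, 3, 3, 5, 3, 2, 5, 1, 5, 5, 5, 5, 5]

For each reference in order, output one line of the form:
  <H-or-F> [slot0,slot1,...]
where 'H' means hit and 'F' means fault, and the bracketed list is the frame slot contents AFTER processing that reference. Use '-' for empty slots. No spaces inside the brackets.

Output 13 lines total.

F [3,-,-]
H [3,-,-]
H [3,-,-]
F [3,5,-]
H [3,5,-]
F [3,5,2]
H [3,5,2]
F [1,5,2]
H [1,5,2]
H [1,5,2]
H [1,5,2]
H [1,5,2]
H [1,5,2]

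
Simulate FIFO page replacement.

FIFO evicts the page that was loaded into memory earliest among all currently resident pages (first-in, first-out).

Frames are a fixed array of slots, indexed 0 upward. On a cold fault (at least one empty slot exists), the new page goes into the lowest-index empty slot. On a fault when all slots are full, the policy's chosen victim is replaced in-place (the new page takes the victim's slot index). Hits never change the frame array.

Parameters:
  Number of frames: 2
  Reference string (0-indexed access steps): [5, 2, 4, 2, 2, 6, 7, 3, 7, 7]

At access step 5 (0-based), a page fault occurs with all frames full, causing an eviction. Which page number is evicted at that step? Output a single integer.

Answer: 2

Derivation:
Step 0: ref 5 -> FAULT, frames=[5,-]
Step 1: ref 2 -> FAULT, frames=[5,2]
Step 2: ref 4 -> FAULT, evict 5, frames=[4,2]
Step 3: ref 2 -> HIT, frames=[4,2]
Step 4: ref 2 -> HIT, frames=[4,2]
Step 5: ref 6 -> FAULT, evict 2, frames=[4,6]
At step 5: evicted page 2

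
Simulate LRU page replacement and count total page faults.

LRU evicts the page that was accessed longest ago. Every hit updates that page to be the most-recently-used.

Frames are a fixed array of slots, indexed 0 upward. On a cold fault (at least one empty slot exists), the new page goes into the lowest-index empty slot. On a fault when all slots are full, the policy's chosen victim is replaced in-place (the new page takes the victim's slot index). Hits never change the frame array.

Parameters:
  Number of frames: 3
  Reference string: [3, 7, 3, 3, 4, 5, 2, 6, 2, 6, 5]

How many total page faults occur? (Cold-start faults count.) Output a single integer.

Answer: 6

Derivation:
Step 0: ref 3 → FAULT, frames=[3,-,-]
Step 1: ref 7 → FAULT, frames=[3,7,-]
Step 2: ref 3 → HIT, frames=[3,7,-]
Step 3: ref 3 → HIT, frames=[3,7,-]
Step 4: ref 4 → FAULT, frames=[3,7,4]
Step 5: ref 5 → FAULT (evict 7), frames=[3,5,4]
Step 6: ref 2 → FAULT (evict 3), frames=[2,5,4]
Step 7: ref 6 → FAULT (evict 4), frames=[2,5,6]
Step 8: ref 2 → HIT, frames=[2,5,6]
Step 9: ref 6 → HIT, frames=[2,5,6]
Step 10: ref 5 → HIT, frames=[2,5,6]
Total faults: 6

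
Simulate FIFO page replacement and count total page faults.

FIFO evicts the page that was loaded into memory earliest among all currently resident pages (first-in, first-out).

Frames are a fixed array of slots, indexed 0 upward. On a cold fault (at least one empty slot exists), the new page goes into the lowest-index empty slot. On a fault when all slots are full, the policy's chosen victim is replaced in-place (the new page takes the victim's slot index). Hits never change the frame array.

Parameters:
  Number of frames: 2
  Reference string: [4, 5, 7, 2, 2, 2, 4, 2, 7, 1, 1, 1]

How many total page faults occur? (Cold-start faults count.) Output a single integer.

Answer: 7

Derivation:
Step 0: ref 4 → FAULT, frames=[4,-]
Step 1: ref 5 → FAULT, frames=[4,5]
Step 2: ref 7 → FAULT (evict 4), frames=[7,5]
Step 3: ref 2 → FAULT (evict 5), frames=[7,2]
Step 4: ref 2 → HIT, frames=[7,2]
Step 5: ref 2 → HIT, frames=[7,2]
Step 6: ref 4 → FAULT (evict 7), frames=[4,2]
Step 7: ref 2 → HIT, frames=[4,2]
Step 8: ref 7 → FAULT (evict 2), frames=[4,7]
Step 9: ref 1 → FAULT (evict 4), frames=[1,7]
Step 10: ref 1 → HIT, frames=[1,7]
Step 11: ref 1 → HIT, frames=[1,7]
Total faults: 7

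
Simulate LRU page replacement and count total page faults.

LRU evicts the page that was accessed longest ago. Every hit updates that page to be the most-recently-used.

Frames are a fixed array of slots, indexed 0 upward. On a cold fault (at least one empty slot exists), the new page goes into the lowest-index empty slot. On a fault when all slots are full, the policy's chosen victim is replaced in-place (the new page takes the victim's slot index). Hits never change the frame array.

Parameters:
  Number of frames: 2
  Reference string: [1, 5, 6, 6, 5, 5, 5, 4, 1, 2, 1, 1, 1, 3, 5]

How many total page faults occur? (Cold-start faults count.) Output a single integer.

Step 0: ref 1 → FAULT, frames=[1,-]
Step 1: ref 5 → FAULT, frames=[1,5]
Step 2: ref 6 → FAULT (evict 1), frames=[6,5]
Step 3: ref 6 → HIT, frames=[6,5]
Step 4: ref 5 → HIT, frames=[6,5]
Step 5: ref 5 → HIT, frames=[6,5]
Step 6: ref 5 → HIT, frames=[6,5]
Step 7: ref 4 → FAULT (evict 6), frames=[4,5]
Step 8: ref 1 → FAULT (evict 5), frames=[4,1]
Step 9: ref 2 → FAULT (evict 4), frames=[2,1]
Step 10: ref 1 → HIT, frames=[2,1]
Step 11: ref 1 → HIT, frames=[2,1]
Step 12: ref 1 → HIT, frames=[2,1]
Step 13: ref 3 → FAULT (evict 2), frames=[3,1]
Step 14: ref 5 → FAULT (evict 1), frames=[3,5]
Total faults: 8

Answer: 8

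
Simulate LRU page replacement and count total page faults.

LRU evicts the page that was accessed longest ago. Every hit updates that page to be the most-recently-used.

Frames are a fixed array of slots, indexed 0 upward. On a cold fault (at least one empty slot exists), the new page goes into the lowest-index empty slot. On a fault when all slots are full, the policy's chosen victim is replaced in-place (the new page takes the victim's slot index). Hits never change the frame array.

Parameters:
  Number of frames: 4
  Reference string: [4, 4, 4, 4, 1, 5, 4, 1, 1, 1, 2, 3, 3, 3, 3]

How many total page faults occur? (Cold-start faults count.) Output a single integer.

Answer: 5

Derivation:
Step 0: ref 4 → FAULT, frames=[4,-,-,-]
Step 1: ref 4 → HIT, frames=[4,-,-,-]
Step 2: ref 4 → HIT, frames=[4,-,-,-]
Step 3: ref 4 → HIT, frames=[4,-,-,-]
Step 4: ref 1 → FAULT, frames=[4,1,-,-]
Step 5: ref 5 → FAULT, frames=[4,1,5,-]
Step 6: ref 4 → HIT, frames=[4,1,5,-]
Step 7: ref 1 → HIT, frames=[4,1,5,-]
Step 8: ref 1 → HIT, frames=[4,1,5,-]
Step 9: ref 1 → HIT, frames=[4,1,5,-]
Step 10: ref 2 → FAULT, frames=[4,1,5,2]
Step 11: ref 3 → FAULT (evict 5), frames=[4,1,3,2]
Step 12: ref 3 → HIT, frames=[4,1,3,2]
Step 13: ref 3 → HIT, frames=[4,1,3,2]
Step 14: ref 3 → HIT, frames=[4,1,3,2]
Total faults: 5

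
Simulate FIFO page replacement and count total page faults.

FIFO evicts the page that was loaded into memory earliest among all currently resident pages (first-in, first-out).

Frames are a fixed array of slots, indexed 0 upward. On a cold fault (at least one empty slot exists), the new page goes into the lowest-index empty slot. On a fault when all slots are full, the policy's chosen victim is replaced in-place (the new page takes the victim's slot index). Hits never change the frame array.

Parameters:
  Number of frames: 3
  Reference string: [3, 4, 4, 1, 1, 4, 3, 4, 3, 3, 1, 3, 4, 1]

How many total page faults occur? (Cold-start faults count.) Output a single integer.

Answer: 3

Derivation:
Step 0: ref 3 → FAULT, frames=[3,-,-]
Step 1: ref 4 → FAULT, frames=[3,4,-]
Step 2: ref 4 → HIT, frames=[3,4,-]
Step 3: ref 1 → FAULT, frames=[3,4,1]
Step 4: ref 1 → HIT, frames=[3,4,1]
Step 5: ref 4 → HIT, frames=[3,4,1]
Step 6: ref 3 → HIT, frames=[3,4,1]
Step 7: ref 4 → HIT, frames=[3,4,1]
Step 8: ref 3 → HIT, frames=[3,4,1]
Step 9: ref 3 → HIT, frames=[3,4,1]
Step 10: ref 1 → HIT, frames=[3,4,1]
Step 11: ref 3 → HIT, frames=[3,4,1]
Step 12: ref 4 → HIT, frames=[3,4,1]
Step 13: ref 1 → HIT, frames=[3,4,1]
Total faults: 3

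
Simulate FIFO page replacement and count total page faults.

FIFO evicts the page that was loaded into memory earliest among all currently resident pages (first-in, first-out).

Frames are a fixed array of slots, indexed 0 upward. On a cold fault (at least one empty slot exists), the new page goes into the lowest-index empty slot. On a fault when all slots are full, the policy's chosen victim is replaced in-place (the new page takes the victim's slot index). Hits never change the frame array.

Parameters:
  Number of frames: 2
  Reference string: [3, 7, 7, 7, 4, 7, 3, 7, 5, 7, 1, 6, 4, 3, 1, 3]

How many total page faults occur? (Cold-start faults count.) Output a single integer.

Answer: 11

Derivation:
Step 0: ref 3 → FAULT, frames=[3,-]
Step 1: ref 7 → FAULT, frames=[3,7]
Step 2: ref 7 → HIT, frames=[3,7]
Step 3: ref 7 → HIT, frames=[3,7]
Step 4: ref 4 → FAULT (evict 3), frames=[4,7]
Step 5: ref 7 → HIT, frames=[4,7]
Step 6: ref 3 → FAULT (evict 7), frames=[4,3]
Step 7: ref 7 → FAULT (evict 4), frames=[7,3]
Step 8: ref 5 → FAULT (evict 3), frames=[7,5]
Step 9: ref 7 → HIT, frames=[7,5]
Step 10: ref 1 → FAULT (evict 7), frames=[1,5]
Step 11: ref 6 → FAULT (evict 5), frames=[1,6]
Step 12: ref 4 → FAULT (evict 1), frames=[4,6]
Step 13: ref 3 → FAULT (evict 6), frames=[4,3]
Step 14: ref 1 → FAULT (evict 4), frames=[1,3]
Step 15: ref 3 → HIT, frames=[1,3]
Total faults: 11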